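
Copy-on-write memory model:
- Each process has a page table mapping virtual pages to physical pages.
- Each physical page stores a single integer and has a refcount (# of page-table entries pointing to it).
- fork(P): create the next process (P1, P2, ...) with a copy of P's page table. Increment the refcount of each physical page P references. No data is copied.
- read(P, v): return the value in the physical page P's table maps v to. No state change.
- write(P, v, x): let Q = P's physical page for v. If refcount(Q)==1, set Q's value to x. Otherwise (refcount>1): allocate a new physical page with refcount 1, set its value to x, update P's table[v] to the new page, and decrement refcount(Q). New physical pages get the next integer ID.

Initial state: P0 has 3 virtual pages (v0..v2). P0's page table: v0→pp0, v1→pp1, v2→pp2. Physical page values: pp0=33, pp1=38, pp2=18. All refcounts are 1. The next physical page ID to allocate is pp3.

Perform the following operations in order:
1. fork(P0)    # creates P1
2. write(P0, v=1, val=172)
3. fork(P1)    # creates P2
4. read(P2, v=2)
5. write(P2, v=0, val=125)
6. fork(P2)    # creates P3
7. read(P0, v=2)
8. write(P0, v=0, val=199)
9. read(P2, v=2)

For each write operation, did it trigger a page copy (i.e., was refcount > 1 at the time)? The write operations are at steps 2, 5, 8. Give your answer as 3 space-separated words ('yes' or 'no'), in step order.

Op 1: fork(P0) -> P1. 3 ppages; refcounts: pp0:2 pp1:2 pp2:2
Op 2: write(P0, v1, 172). refcount(pp1)=2>1 -> COPY to pp3. 4 ppages; refcounts: pp0:2 pp1:1 pp2:2 pp3:1
Op 3: fork(P1) -> P2. 4 ppages; refcounts: pp0:3 pp1:2 pp2:3 pp3:1
Op 4: read(P2, v2) -> 18. No state change.
Op 5: write(P2, v0, 125). refcount(pp0)=3>1 -> COPY to pp4. 5 ppages; refcounts: pp0:2 pp1:2 pp2:3 pp3:1 pp4:1
Op 6: fork(P2) -> P3. 5 ppages; refcounts: pp0:2 pp1:3 pp2:4 pp3:1 pp4:2
Op 7: read(P0, v2) -> 18. No state change.
Op 8: write(P0, v0, 199). refcount(pp0)=2>1 -> COPY to pp5. 6 ppages; refcounts: pp0:1 pp1:3 pp2:4 pp3:1 pp4:2 pp5:1
Op 9: read(P2, v2) -> 18. No state change.

yes yes yes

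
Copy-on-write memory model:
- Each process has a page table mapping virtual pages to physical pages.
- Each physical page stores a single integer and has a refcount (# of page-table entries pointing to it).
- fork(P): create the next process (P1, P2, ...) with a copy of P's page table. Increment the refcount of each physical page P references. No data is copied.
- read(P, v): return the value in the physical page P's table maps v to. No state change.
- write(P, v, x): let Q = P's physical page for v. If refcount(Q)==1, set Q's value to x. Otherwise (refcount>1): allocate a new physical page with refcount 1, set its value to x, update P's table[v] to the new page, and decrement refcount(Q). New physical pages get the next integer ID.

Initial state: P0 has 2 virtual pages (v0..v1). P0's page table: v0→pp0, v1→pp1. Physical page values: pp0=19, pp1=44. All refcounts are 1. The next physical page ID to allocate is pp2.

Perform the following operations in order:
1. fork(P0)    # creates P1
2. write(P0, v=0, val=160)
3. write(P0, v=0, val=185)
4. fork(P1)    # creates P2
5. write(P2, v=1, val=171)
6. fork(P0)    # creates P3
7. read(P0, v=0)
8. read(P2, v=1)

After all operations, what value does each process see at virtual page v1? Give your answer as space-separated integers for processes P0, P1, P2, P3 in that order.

Op 1: fork(P0) -> P1. 2 ppages; refcounts: pp0:2 pp1:2
Op 2: write(P0, v0, 160). refcount(pp0)=2>1 -> COPY to pp2. 3 ppages; refcounts: pp0:1 pp1:2 pp2:1
Op 3: write(P0, v0, 185). refcount(pp2)=1 -> write in place. 3 ppages; refcounts: pp0:1 pp1:2 pp2:1
Op 4: fork(P1) -> P2. 3 ppages; refcounts: pp0:2 pp1:3 pp2:1
Op 5: write(P2, v1, 171). refcount(pp1)=3>1 -> COPY to pp3. 4 ppages; refcounts: pp0:2 pp1:2 pp2:1 pp3:1
Op 6: fork(P0) -> P3. 4 ppages; refcounts: pp0:2 pp1:3 pp2:2 pp3:1
Op 7: read(P0, v0) -> 185. No state change.
Op 8: read(P2, v1) -> 171. No state change.
P0: v1 -> pp1 = 44
P1: v1 -> pp1 = 44
P2: v1 -> pp3 = 171
P3: v1 -> pp1 = 44

Answer: 44 44 171 44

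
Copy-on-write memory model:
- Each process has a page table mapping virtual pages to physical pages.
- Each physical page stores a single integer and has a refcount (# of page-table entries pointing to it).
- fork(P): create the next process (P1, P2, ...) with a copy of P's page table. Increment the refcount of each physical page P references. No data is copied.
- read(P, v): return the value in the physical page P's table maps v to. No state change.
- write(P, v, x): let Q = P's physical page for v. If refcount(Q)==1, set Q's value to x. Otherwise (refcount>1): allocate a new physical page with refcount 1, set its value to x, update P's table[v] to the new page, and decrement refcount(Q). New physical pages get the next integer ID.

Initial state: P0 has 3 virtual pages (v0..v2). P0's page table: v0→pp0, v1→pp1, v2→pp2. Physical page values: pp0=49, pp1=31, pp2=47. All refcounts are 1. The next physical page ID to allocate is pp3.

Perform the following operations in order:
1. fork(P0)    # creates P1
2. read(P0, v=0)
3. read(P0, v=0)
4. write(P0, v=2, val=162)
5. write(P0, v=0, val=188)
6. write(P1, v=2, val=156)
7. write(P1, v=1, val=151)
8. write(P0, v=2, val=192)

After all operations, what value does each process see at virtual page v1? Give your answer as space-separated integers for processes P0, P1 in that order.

Answer: 31 151

Derivation:
Op 1: fork(P0) -> P1. 3 ppages; refcounts: pp0:2 pp1:2 pp2:2
Op 2: read(P0, v0) -> 49. No state change.
Op 3: read(P0, v0) -> 49. No state change.
Op 4: write(P0, v2, 162). refcount(pp2)=2>1 -> COPY to pp3. 4 ppages; refcounts: pp0:2 pp1:2 pp2:1 pp3:1
Op 5: write(P0, v0, 188). refcount(pp0)=2>1 -> COPY to pp4. 5 ppages; refcounts: pp0:1 pp1:2 pp2:1 pp3:1 pp4:1
Op 6: write(P1, v2, 156). refcount(pp2)=1 -> write in place. 5 ppages; refcounts: pp0:1 pp1:2 pp2:1 pp3:1 pp4:1
Op 7: write(P1, v1, 151). refcount(pp1)=2>1 -> COPY to pp5. 6 ppages; refcounts: pp0:1 pp1:1 pp2:1 pp3:1 pp4:1 pp5:1
Op 8: write(P0, v2, 192). refcount(pp3)=1 -> write in place. 6 ppages; refcounts: pp0:1 pp1:1 pp2:1 pp3:1 pp4:1 pp5:1
P0: v1 -> pp1 = 31
P1: v1 -> pp5 = 151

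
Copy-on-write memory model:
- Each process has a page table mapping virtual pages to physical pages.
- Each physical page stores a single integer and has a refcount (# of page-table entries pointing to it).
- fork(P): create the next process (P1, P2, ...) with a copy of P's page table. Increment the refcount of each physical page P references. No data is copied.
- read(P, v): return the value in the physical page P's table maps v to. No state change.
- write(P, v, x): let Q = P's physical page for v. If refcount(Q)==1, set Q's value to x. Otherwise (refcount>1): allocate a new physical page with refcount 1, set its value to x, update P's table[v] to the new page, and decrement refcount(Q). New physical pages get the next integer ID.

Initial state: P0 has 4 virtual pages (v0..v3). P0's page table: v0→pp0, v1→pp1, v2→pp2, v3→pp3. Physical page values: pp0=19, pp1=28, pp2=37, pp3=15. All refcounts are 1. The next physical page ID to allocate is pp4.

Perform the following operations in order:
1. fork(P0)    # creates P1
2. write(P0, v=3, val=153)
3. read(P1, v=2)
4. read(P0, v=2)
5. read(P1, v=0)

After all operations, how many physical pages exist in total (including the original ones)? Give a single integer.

Op 1: fork(P0) -> P1. 4 ppages; refcounts: pp0:2 pp1:2 pp2:2 pp3:2
Op 2: write(P0, v3, 153). refcount(pp3)=2>1 -> COPY to pp4. 5 ppages; refcounts: pp0:2 pp1:2 pp2:2 pp3:1 pp4:1
Op 3: read(P1, v2) -> 37. No state change.
Op 4: read(P0, v2) -> 37. No state change.
Op 5: read(P1, v0) -> 19. No state change.

Answer: 5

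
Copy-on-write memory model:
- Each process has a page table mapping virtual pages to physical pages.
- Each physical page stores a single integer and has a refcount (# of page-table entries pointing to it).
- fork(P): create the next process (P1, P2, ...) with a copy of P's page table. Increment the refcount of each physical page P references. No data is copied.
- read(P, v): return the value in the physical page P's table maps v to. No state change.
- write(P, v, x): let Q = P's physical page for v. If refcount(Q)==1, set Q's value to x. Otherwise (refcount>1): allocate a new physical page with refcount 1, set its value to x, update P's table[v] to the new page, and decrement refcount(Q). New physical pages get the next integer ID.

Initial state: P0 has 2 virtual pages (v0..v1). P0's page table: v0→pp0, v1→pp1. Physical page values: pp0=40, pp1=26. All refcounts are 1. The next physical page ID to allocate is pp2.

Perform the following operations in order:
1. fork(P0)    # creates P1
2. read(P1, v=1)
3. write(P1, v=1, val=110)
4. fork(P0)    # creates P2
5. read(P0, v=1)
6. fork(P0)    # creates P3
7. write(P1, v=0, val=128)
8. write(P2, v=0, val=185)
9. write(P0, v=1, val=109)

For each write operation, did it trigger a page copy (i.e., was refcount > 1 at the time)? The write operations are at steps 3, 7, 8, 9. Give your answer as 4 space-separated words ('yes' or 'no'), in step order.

Op 1: fork(P0) -> P1. 2 ppages; refcounts: pp0:2 pp1:2
Op 2: read(P1, v1) -> 26. No state change.
Op 3: write(P1, v1, 110). refcount(pp1)=2>1 -> COPY to pp2. 3 ppages; refcounts: pp0:2 pp1:1 pp2:1
Op 4: fork(P0) -> P2. 3 ppages; refcounts: pp0:3 pp1:2 pp2:1
Op 5: read(P0, v1) -> 26. No state change.
Op 6: fork(P0) -> P3. 3 ppages; refcounts: pp0:4 pp1:3 pp2:1
Op 7: write(P1, v0, 128). refcount(pp0)=4>1 -> COPY to pp3. 4 ppages; refcounts: pp0:3 pp1:3 pp2:1 pp3:1
Op 8: write(P2, v0, 185). refcount(pp0)=3>1 -> COPY to pp4. 5 ppages; refcounts: pp0:2 pp1:3 pp2:1 pp3:1 pp4:1
Op 9: write(P0, v1, 109). refcount(pp1)=3>1 -> COPY to pp5. 6 ppages; refcounts: pp0:2 pp1:2 pp2:1 pp3:1 pp4:1 pp5:1

yes yes yes yes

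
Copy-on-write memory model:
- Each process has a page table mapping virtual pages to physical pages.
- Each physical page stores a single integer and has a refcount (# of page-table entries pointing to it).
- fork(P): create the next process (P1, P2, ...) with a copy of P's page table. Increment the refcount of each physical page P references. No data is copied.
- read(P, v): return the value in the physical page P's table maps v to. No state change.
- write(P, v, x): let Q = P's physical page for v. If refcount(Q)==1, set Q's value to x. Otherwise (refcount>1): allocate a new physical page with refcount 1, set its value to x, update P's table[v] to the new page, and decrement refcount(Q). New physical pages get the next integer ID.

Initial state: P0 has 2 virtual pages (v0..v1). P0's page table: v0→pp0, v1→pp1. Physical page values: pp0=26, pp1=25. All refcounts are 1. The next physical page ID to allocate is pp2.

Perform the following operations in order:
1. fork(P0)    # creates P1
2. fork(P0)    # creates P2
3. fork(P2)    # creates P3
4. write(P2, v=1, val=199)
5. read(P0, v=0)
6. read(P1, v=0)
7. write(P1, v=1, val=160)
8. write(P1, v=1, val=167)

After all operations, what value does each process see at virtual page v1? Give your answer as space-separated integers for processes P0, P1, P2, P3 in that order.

Op 1: fork(P0) -> P1. 2 ppages; refcounts: pp0:2 pp1:2
Op 2: fork(P0) -> P2. 2 ppages; refcounts: pp0:3 pp1:3
Op 3: fork(P2) -> P3. 2 ppages; refcounts: pp0:4 pp1:4
Op 4: write(P2, v1, 199). refcount(pp1)=4>1 -> COPY to pp2. 3 ppages; refcounts: pp0:4 pp1:3 pp2:1
Op 5: read(P0, v0) -> 26. No state change.
Op 6: read(P1, v0) -> 26. No state change.
Op 7: write(P1, v1, 160). refcount(pp1)=3>1 -> COPY to pp3. 4 ppages; refcounts: pp0:4 pp1:2 pp2:1 pp3:1
Op 8: write(P1, v1, 167). refcount(pp3)=1 -> write in place. 4 ppages; refcounts: pp0:4 pp1:2 pp2:1 pp3:1
P0: v1 -> pp1 = 25
P1: v1 -> pp3 = 167
P2: v1 -> pp2 = 199
P3: v1 -> pp1 = 25

Answer: 25 167 199 25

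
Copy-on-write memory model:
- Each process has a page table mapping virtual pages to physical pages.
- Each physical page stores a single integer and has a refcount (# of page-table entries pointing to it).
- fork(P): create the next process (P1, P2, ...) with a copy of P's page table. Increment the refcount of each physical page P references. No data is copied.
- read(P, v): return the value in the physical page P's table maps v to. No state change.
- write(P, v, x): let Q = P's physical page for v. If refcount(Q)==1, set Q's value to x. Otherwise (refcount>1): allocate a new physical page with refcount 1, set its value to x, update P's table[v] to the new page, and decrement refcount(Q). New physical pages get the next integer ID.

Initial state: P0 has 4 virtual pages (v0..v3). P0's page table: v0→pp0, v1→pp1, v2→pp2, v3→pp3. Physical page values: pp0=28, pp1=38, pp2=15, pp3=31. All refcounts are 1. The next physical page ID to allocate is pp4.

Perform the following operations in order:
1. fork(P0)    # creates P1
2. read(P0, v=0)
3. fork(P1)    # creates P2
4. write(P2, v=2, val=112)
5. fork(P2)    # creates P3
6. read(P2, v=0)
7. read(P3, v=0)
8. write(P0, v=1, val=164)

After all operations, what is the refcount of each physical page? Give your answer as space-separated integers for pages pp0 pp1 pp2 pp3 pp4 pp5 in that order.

Answer: 4 3 2 4 2 1

Derivation:
Op 1: fork(P0) -> P1. 4 ppages; refcounts: pp0:2 pp1:2 pp2:2 pp3:2
Op 2: read(P0, v0) -> 28. No state change.
Op 3: fork(P1) -> P2. 4 ppages; refcounts: pp0:3 pp1:3 pp2:3 pp3:3
Op 4: write(P2, v2, 112). refcount(pp2)=3>1 -> COPY to pp4. 5 ppages; refcounts: pp0:3 pp1:3 pp2:2 pp3:3 pp4:1
Op 5: fork(P2) -> P3. 5 ppages; refcounts: pp0:4 pp1:4 pp2:2 pp3:4 pp4:2
Op 6: read(P2, v0) -> 28. No state change.
Op 7: read(P3, v0) -> 28. No state change.
Op 8: write(P0, v1, 164). refcount(pp1)=4>1 -> COPY to pp5. 6 ppages; refcounts: pp0:4 pp1:3 pp2:2 pp3:4 pp4:2 pp5:1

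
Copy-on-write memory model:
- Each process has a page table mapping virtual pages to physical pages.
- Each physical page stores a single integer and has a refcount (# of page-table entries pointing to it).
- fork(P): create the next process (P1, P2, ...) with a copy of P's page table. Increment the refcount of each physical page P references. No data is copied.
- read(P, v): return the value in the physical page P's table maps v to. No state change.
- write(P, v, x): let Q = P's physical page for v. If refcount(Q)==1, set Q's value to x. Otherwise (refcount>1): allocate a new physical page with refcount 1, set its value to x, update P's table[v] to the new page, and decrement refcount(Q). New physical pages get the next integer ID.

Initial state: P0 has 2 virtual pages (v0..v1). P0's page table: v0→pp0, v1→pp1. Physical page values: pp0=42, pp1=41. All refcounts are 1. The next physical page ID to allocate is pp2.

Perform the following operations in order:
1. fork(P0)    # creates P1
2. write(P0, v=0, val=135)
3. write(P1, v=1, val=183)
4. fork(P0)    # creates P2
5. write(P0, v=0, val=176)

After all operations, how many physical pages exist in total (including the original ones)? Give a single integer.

Op 1: fork(P0) -> P1. 2 ppages; refcounts: pp0:2 pp1:2
Op 2: write(P0, v0, 135). refcount(pp0)=2>1 -> COPY to pp2. 3 ppages; refcounts: pp0:1 pp1:2 pp2:1
Op 3: write(P1, v1, 183). refcount(pp1)=2>1 -> COPY to pp3. 4 ppages; refcounts: pp0:1 pp1:1 pp2:1 pp3:1
Op 4: fork(P0) -> P2. 4 ppages; refcounts: pp0:1 pp1:2 pp2:2 pp3:1
Op 5: write(P0, v0, 176). refcount(pp2)=2>1 -> COPY to pp4. 5 ppages; refcounts: pp0:1 pp1:2 pp2:1 pp3:1 pp4:1

Answer: 5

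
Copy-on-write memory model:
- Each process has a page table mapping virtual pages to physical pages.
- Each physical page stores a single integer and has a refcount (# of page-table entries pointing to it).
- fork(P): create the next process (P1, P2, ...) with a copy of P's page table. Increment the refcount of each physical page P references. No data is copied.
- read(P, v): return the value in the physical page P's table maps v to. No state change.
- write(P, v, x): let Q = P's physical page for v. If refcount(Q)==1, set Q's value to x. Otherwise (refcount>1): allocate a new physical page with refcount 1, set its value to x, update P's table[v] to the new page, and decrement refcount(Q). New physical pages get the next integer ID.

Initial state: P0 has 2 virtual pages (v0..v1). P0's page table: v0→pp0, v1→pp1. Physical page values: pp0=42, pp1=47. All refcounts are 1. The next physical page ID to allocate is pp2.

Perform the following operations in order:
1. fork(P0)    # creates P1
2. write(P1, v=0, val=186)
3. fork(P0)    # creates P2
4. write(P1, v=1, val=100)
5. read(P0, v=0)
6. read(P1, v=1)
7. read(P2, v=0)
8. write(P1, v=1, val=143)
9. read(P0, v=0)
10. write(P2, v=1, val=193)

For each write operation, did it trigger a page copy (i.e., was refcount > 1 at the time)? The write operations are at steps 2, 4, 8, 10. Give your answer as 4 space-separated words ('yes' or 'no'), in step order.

Op 1: fork(P0) -> P1. 2 ppages; refcounts: pp0:2 pp1:2
Op 2: write(P1, v0, 186). refcount(pp0)=2>1 -> COPY to pp2. 3 ppages; refcounts: pp0:1 pp1:2 pp2:1
Op 3: fork(P0) -> P2. 3 ppages; refcounts: pp0:2 pp1:3 pp2:1
Op 4: write(P1, v1, 100). refcount(pp1)=3>1 -> COPY to pp3. 4 ppages; refcounts: pp0:2 pp1:2 pp2:1 pp3:1
Op 5: read(P0, v0) -> 42. No state change.
Op 6: read(P1, v1) -> 100. No state change.
Op 7: read(P2, v0) -> 42. No state change.
Op 8: write(P1, v1, 143). refcount(pp3)=1 -> write in place. 4 ppages; refcounts: pp0:2 pp1:2 pp2:1 pp3:1
Op 9: read(P0, v0) -> 42. No state change.
Op 10: write(P2, v1, 193). refcount(pp1)=2>1 -> COPY to pp4. 5 ppages; refcounts: pp0:2 pp1:1 pp2:1 pp3:1 pp4:1

yes yes no yes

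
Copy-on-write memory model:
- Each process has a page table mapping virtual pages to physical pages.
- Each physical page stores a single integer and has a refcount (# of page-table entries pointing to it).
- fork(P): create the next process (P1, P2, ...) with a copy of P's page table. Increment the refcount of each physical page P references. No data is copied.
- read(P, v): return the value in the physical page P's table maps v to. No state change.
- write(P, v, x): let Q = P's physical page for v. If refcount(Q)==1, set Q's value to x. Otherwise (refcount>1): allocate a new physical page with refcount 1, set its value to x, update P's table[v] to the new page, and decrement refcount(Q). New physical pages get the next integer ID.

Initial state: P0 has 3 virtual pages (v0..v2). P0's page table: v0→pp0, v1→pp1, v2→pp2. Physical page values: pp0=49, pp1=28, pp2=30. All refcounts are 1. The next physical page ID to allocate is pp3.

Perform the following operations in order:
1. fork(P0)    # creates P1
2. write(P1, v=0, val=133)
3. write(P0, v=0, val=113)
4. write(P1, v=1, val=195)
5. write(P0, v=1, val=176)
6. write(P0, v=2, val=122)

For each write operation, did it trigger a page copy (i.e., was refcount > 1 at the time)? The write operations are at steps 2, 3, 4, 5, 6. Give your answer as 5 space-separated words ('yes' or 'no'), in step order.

Op 1: fork(P0) -> P1. 3 ppages; refcounts: pp0:2 pp1:2 pp2:2
Op 2: write(P1, v0, 133). refcount(pp0)=2>1 -> COPY to pp3. 4 ppages; refcounts: pp0:1 pp1:2 pp2:2 pp3:1
Op 3: write(P0, v0, 113). refcount(pp0)=1 -> write in place. 4 ppages; refcounts: pp0:1 pp1:2 pp2:2 pp3:1
Op 4: write(P1, v1, 195). refcount(pp1)=2>1 -> COPY to pp4. 5 ppages; refcounts: pp0:1 pp1:1 pp2:2 pp3:1 pp4:1
Op 5: write(P0, v1, 176). refcount(pp1)=1 -> write in place. 5 ppages; refcounts: pp0:1 pp1:1 pp2:2 pp3:1 pp4:1
Op 6: write(P0, v2, 122). refcount(pp2)=2>1 -> COPY to pp5. 6 ppages; refcounts: pp0:1 pp1:1 pp2:1 pp3:1 pp4:1 pp5:1

yes no yes no yes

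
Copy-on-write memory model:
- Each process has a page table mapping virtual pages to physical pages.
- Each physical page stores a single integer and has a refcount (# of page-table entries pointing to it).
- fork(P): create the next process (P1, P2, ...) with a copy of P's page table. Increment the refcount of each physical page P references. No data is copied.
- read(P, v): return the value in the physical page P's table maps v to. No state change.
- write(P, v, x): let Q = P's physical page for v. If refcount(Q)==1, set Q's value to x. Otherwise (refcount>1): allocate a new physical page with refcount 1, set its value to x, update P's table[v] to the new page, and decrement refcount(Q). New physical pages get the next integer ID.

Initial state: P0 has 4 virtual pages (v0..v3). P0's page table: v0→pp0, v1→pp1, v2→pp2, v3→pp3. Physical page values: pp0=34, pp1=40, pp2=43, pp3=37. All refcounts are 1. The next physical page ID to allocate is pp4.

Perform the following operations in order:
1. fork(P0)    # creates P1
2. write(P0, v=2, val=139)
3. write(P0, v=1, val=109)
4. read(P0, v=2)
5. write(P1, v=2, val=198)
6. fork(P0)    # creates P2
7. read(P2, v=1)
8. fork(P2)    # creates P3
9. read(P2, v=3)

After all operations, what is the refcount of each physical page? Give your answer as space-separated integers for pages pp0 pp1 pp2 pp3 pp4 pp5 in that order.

Op 1: fork(P0) -> P1. 4 ppages; refcounts: pp0:2 pp1:2 pp2:2 pp3:2
Op 2: write(P0, v2, 139). refcount(pp2)=2>1 -> COPY to pp4. 5 ppages; refcounts: pp0:2 pp1:2 pp2:1 pp3:2 pp4:1
Op 3: write(P0, v1, 109). refcount(pp1)=2>1 -> COPY to pp5. 6 ppages; refcounts: pp0:2 pp1:1 pp2:1 pp3:2 pp4:1 pp5:1
Op 4: read(P0, v2) -> 139. No state change.
Op 5: write(P1, v2, 198). refcount(pp2)=1 -> write in place. 6 ppages; refcounts: pp0:2 pp1:1 pp2:1 pp3:2 pp4:1 pp5:1
Op 6: fork(P0) -> P2. 6 ppages; refcounts: pp0:3 pp1:1 pp2:1 pp3:3 pp4:2 pp5:2
Op 7: read(P2, v1) -> 109. No state change.
Op 8: fork(P2) -> P3. 6 ppages; refcounts: pp0:4 pp1:1 pp2:1 pp3:4 pp4:3 pp5:3
Op 9: read(P2, v3) -> 37. No state change.

Answer: 4 1 1 4 3 3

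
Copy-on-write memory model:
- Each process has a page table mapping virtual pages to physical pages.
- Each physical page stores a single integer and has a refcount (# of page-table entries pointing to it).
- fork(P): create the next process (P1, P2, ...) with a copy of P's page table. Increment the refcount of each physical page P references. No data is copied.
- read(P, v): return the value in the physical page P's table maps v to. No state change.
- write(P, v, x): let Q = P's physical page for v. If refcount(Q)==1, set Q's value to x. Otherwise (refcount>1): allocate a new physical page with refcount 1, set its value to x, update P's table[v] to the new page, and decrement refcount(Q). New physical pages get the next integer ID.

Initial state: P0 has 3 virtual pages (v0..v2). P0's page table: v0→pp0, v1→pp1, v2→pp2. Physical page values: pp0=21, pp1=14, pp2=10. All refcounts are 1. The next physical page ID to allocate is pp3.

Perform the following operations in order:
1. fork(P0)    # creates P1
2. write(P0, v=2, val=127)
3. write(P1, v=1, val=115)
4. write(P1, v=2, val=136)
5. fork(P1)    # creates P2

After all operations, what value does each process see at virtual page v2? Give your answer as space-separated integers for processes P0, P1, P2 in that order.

Answer: 127 136 136

Derivation:
Op 1: fork(P0) -> P1. 3 ppages; refcounts: pp0:2 pp1:2 pp2:2
Op 2: write(P0, v2, 127). refcount(pp2)=2>1 -> COPY to pp3. 4 ppages; refcounts: pp0:2 pp1:2 pp2:1 pp3:1
Op 3: write(P1, v1, 115). refcount(pp1)=2>1 -> COPY to pp4. 5 ppages; refcounts: pp0:2 pp1:1 pp2:1 pp3:1 pp4:1
Op 4: write(P1, v2, 136). refcount(pp2)=1 -> write in place. 5 ppages; refcounts: pp0:2 pp1:1 pp2:1 pp3:1 pp4:1
Op 5: fork(P1) -> P2. 5 ppages; refcounts: pp0:3 pp1:1 pp2:2 pp3:1 pp4:2
P0: v2 -> pp3 = 127
P1: v2 -> pp2 = 136
P2: v2 -> pp2 = 136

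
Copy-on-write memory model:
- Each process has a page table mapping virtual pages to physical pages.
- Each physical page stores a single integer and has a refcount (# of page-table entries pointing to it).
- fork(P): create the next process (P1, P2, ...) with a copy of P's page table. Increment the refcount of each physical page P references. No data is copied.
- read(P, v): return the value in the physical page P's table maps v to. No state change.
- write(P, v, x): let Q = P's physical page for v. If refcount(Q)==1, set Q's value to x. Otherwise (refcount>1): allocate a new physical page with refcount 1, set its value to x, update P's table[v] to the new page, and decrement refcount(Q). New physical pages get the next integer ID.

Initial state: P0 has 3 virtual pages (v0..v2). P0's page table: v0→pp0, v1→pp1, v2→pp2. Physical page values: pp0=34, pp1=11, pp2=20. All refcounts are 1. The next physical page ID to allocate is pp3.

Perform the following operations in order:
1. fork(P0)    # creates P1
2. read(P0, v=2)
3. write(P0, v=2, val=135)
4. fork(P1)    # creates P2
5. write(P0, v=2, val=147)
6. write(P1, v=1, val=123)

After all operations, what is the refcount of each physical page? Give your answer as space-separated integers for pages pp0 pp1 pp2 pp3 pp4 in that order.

Op 1: fork(P0) -> P1. 3 ppages; refcounts: pp0:2 pp1:2 pp2:2
Op 2: read(P0, v2) -> 20. No state change.
Op 3: write(P0, v2, 135). refcount(pp2)=2>1 -> COPY to pp3. 4 ppages; refcounts: pp0:2 pp1:2 pp2:1 pp3:1
Op 4: fork(P1) -> P2. 4 ppages; refcounts: pp0:3 pp1:3 pp2:2 pp3:1
Op 5: write(P0, v2, 147). refcount(pp3)=1 -> write in place. 4 ppages; refcounts: pp0:3 pp1:3 pp2:2 pp3:1
Op 6: write(P1, v1, 123). refcount(pp1)=3>1 -> COPY to pp4. 5 ppages; refcounts: pp0:3 pp1:2 pp2:2 pp3:1 pp4:1

Answer: 3 2 2 1 1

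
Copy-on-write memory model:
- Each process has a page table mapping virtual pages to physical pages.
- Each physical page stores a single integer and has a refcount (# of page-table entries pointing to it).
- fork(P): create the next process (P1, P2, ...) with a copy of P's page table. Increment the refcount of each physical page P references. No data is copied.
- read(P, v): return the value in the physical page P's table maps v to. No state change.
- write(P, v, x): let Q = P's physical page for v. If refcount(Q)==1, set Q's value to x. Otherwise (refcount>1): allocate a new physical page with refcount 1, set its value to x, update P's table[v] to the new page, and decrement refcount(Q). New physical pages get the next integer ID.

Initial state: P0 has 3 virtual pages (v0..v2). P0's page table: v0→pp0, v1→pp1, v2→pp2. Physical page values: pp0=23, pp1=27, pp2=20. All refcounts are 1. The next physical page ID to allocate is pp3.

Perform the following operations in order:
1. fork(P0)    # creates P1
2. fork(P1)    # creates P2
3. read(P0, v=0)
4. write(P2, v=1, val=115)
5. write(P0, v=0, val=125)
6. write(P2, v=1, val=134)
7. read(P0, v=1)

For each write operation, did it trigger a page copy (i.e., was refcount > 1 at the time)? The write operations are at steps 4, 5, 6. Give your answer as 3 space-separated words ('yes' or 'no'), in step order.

Op 1: fork(P0) -> P1. 3 ppages; refcounts: pp0:2 pp1:2 pp2:2
Op 2: fork(P1) -> P2. 3 ppages; refcounts: pp0:3 pp1:3 pp2:3
Op 3: read(P0, v0) -> 23. No state change.
Op 4: write(P2, v1, 115). refcount(pp1)=3>1 -> COPY to pp3. 4 ppages; refcounts: pp0:3 pp1:2 pp2:3 pp3:1
Op 5: write(P0, v0, 125). refcount(pp0)=3>1 -> COPY to pp4. 5 ppages; refcounts: pp0:2 pp1:2 pp2:3 pp3:1 pp4:1
Op 6: write(P2, v1, 134). refcount(pp3)=1 -> write in place. 5 ppages; refcounts: pp0:2 pp1:2 pp2:3 pp3:1 pp4:1
Op 7: read(P0, v1) -> 27. No state change.

yes yes no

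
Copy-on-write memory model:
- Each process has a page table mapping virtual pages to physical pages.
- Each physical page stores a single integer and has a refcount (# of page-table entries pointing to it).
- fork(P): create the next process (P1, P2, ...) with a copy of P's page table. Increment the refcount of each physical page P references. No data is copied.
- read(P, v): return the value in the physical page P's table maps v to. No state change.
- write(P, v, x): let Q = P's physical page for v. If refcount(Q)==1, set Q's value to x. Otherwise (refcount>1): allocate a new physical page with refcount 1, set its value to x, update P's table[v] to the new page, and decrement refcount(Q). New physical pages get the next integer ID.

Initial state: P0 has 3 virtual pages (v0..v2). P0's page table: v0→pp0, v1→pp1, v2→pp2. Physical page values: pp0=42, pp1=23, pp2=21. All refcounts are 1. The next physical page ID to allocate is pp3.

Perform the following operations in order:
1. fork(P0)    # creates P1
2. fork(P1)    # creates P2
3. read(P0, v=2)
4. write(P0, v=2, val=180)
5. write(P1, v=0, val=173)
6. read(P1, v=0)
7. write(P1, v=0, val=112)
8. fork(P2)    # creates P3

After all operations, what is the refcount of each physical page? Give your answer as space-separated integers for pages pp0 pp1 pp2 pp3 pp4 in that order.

Answer: 3 4 3 1 1

Derivation:
Op 1: fork(P0) -> P1. 3 ppages; refcounts: pp0:2 pp1:2 pp2:2
Op 2: fork(P1) -> P2. 3 ppages; refcounts: pp0:3 pp1:3 pp2:3
Op 3: read(P0, v2) -> 21. No state change.
Op 4: write(P0, v2, 180). refcount(pp2)=3>1 -> COPY to pp3. 4 ppages; refcounts: pp0:3 pp1:3 pp2:2 pp3:1
Op 5: write(P1, v0, 173). refcount(pp0)=3>1 -> COPY to pp4. 5 ppages; refcounts: pp0:2 pp1:3 pp2:2 pp3:1 pp4:1
Op 6: read(P1, v0) -> 173. No state change.
Op 7: write(P1, v0, 112). refcount(pp4)=1 -> write in place. 5 ppages; refcounts: pp0:2 pp1:3 pp2:2 pp3:1 pp4:1
Op 8: fork(P2) -> P3. 5 ppages; refcounts: pp0:3 pp1:4 pp2:3 pp3:1 pp4:1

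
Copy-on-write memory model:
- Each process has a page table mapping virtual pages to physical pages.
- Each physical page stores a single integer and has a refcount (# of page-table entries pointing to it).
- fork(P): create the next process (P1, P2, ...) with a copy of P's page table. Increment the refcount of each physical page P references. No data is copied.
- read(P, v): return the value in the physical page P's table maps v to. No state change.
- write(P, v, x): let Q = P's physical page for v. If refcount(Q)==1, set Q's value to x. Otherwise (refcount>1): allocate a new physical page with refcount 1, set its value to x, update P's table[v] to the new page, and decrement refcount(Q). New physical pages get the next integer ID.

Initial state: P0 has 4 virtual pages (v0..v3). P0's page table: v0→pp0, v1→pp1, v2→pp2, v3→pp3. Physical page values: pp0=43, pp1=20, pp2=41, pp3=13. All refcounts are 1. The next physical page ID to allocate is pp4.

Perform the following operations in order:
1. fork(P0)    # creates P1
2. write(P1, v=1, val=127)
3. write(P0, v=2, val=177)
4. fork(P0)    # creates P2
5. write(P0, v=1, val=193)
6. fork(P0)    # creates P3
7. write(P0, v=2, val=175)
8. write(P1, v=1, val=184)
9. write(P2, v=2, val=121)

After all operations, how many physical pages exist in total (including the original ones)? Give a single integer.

Op 1: fork(P0) -> P1. 4 ppages; refcounts: pp0:2 pp1:2 pp2:2 pp3:2
Op 2: write(P1, v1, 127). refcount(pp1)=2>1 -> COPY to pp4. 5 ppages; refcounts: pp0:2 pp1:1 pp2:2 pp3:2 pp4:1
Op 3: write(P0, v2, 177). refcount(pp2)=2>1 -> COPY to pp5. 6 ppages; refcounts: pp0:2 pp1:1 pp2:1 pp3:2 pp4:1 pp5:1
Op 4: fork(P0) -> P2. 6 ppages; refcounts: pp0:3 pp1:2 pp2:1 pp3:3 pp4:1 pp5:2
Op 5: write(P0, v1, 193). refcount(pp1)=2>1 -> COPY to pp6. 7 ppages; refcounts: pp0:3 pp1:1 pp2:1 pp3:3 pp4:1 pp5:2 pp6:1
Op 6: fork(P0) -> P3. 7 ppages; refcounts: pp0:4 pp1:1 pp2:1 pp3:4 pp4:1 pp5:3 pp6:2
Op 7: write(P0, v2, 175). refcount(pp5)=3>1 -> COPY to pp7. 8 ppages; refcounts: pp0:4 pp1:1 pp2:1 pp3:4 pp4:1 pp5:2 pp6:2 pp7:1
Op 8: write(P1, v1, 184). refcount(pp4)=1 -> write in place. 8 ppages; refcounts: pp0:4 pp1:1 pp2:1 pp3:4 pp4:1 pp5:2 pp6:2 pp7:1
Op 9: write(P2, v2, 121). refcount(pp5)=2>1 -> COPY to pp8. 9 ppages; refcounts: pp0:4 pp1:1 pp2:1 pp3:4 pp4:1 pp5:1 pp6:2 pp7:1 pp8:1

Answer: 9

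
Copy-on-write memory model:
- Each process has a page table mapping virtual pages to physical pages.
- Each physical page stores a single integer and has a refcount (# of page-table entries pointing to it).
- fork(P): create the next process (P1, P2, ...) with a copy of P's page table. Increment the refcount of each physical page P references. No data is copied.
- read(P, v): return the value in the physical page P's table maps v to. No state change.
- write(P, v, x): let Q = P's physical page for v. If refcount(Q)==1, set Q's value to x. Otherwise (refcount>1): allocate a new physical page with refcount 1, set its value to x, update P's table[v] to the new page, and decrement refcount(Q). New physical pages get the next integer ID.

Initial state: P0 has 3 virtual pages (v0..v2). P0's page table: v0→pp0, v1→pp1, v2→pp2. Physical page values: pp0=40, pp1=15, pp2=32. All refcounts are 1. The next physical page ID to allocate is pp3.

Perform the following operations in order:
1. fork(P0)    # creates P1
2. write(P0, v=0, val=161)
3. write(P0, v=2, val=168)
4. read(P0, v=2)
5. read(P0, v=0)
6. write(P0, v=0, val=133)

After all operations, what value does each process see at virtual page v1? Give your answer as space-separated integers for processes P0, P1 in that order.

Op 1: fork(P0) -> P1. 3 ppages; refcounts: pp0:2 pp1:2 pp2:2
Op 2: write(P0, v0, 161). refcount(pp0)=2>1 -> COPY to pp3. 4 ppages; refcounts: pp0:1 pp1:2 pp2:2 pp3:1
Op 3: write(P0, v2, 168). refcount(pp2)=2>1 -> COPY to pp4. 5 ppages; refcounts: pp0:1 pp1:2 pp2:1 pp3:1 pp4:1
Op 4: read(P0, v2) -> 168. No state change.
Op 5: read(P0, v0) -> 161. No state change.
Op 6: write(P0, v0, 133). refcount(pp3)=1 -> write in place. 5 ppages; refcounts: pp0:1 pp1:2 pp2:1 pp3:1 pp4:1
P0: v1 -> pp1 = 15
P1: v1 -> pp1 = 15

Answer: 15 15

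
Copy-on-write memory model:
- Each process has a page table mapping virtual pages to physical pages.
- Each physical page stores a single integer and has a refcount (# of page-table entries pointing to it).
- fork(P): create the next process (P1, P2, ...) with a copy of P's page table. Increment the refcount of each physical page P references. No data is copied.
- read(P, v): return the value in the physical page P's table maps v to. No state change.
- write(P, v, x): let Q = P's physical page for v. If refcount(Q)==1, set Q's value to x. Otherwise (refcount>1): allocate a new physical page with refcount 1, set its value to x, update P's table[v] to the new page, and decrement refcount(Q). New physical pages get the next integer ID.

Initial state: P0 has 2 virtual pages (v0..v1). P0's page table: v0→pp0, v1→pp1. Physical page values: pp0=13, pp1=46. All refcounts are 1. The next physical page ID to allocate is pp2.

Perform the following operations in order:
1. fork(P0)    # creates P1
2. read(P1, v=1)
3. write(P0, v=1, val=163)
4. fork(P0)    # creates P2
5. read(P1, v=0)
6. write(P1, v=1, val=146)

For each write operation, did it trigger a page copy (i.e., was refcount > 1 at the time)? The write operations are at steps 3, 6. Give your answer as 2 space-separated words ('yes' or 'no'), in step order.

Op 1: fork(P0) -> P1. 2 ppages; refcounts: pp0:2 pp1:2
Op 2: read(P1, v1) -> 46. No state change.
Op 3: write(P0, v1, 163). refcount(pp1)=2>1 -> COPY to pp2. 3 ppages; refcounts: pp0:2 pp1:1 pp2:1
Op 4: fork(P0) -> P2. 3 ppages; refcounts: pp0:3 pp1:1 pp2:2
Op 5: read(P1, v0) -> 13. No state change.
Op 6: write(P1, v1, 146). refcount(pp1)=1 -> write in place. 3 ppages; refcounts: pp0:3 pp1:1 pp2:2

yes no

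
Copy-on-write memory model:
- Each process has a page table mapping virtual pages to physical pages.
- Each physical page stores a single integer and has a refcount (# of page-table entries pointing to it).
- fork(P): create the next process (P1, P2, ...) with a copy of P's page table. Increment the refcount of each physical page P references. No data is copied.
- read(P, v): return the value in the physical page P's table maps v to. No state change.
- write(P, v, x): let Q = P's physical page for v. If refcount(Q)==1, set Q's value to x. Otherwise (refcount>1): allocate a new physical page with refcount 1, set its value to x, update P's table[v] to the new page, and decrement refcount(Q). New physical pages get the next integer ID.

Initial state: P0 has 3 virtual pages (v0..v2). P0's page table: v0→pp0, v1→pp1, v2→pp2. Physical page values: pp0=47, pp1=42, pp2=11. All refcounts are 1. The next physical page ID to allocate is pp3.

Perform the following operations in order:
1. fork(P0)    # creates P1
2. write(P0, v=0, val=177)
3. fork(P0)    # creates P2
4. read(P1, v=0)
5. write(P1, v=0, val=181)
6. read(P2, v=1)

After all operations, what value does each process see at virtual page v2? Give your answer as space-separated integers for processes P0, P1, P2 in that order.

Op 1: fork(P0) -> P1. 3 ppages; refcounts: pp0:2 pp1:2 pp2:2
Op 2: write(P0, v0, 177). refcount(pp0)=2>1 -> COPY to pp3. 4 ppages; refcounts: pp0:1 pp1:2 pp2:2 pp3:1
Op 3: fork(P0) -> P2. 4 ppages; refcounts: pp0:1 pp1:3 pp2:3 pp3:2
Op 4: read(P1, v0) -> 47. No state change.
Op 5: write(P1, v0, 181). refcount(pp0)=1 -> write in place. 4 ppages; refcounts: pp0:1 pp1:3 pp2:3 pp3:2
Op 6: read(P2, v1) -> 42. No state change.
P0: v2 -> pp2 = 11
P1: v2 -> pp2 = 11
P2: v2 -> pp2 = 11

Answer: 11 11 11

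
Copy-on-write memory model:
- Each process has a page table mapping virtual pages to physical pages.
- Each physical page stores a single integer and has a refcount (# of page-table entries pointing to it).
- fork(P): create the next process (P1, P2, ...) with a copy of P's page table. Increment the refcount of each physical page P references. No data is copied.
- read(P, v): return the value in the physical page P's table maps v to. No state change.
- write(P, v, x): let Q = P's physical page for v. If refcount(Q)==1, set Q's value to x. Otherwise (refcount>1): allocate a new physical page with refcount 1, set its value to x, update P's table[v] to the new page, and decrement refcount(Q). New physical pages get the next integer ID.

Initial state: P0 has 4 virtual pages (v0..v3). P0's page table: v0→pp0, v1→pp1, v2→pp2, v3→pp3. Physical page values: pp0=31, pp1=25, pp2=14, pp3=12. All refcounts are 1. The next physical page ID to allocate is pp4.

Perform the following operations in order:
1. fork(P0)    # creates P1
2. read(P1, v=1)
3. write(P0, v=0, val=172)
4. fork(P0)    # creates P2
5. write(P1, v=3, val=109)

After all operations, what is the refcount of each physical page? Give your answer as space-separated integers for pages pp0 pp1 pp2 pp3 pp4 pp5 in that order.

Op 1: fork(P0) -> P1. 4 ppages; refcounts: pp0:2 pp1:2 pp2:2 pp3:2
Op 2: read(P1, v1) -> 25. No state change.
Op 3: write(P0, v0, 172). refcount(pp0)=2>1 -> COPY to pp4. 5 ppages; refcounts: pp0:1 pp1:2 pp2:2 pp3:2 pp4:1
Op 4: fork(P0) -> P2. 5 ppages; refcounts: pp0:1 pp1:3 pp2:3 pp3:3 pp4:2
Op 5: write(P1, v3, 109). refcount(pp3)=3>1 -> COPY to pp5. 6 ppages; refcounts: pp0:1 pp1:3 pp2:3 pp3:2 pp4:2 pp5:1

Answer: 1 3 3 2 2 1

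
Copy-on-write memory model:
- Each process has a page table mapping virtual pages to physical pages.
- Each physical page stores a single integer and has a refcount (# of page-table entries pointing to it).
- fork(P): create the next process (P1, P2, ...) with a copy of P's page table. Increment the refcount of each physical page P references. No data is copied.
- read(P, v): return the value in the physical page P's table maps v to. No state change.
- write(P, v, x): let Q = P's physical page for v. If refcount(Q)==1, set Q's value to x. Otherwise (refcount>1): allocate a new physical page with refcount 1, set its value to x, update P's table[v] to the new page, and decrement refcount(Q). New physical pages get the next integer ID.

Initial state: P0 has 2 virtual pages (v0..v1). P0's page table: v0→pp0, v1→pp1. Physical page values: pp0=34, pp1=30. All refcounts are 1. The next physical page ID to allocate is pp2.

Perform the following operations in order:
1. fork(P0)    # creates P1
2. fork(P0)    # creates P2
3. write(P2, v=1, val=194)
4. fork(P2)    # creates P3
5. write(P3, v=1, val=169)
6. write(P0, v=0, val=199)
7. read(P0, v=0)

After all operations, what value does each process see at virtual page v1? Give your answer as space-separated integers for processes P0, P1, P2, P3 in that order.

Answer: 30 30 194 169

Derivation:
Op 1: fork(P0) -> P1. 2 ppages; refcounts: pp0:2 pp1:2
Op 2: fork(P0) -> P2. 2 ppages; refcounts: pp0:3 pp1:3
Op 3: write(P2, v1, 194). refcount(pp1)=3>1 -> COPY to pp2. 3 ppages; refcounts: pp0:3 pp1:2 pp2:1
Op 4: fork(P2) -> P3. 3 ppages; refcounts: pp0:4 pp1:2 pp2:2
Op 5: write(P3, v1, 169). refcount(pp2)=2>1 -> COPY to pp3. 4 ppages; refcounts: pp0:4 pp1:2 pp2:1 pp3:1
Op 6: write(P0, v0, 199). refcount(pp0)=4>1 -> COPY to pp4. 5 ppages; refcounts: pp0:3 pp1:2 pp2:1 pp3:1 pp4:1
Op 7: read(P0, v0) -> 199. No state change.
P0: v1 -> pp1 = 30
P1: v1 -> pp1 = 30
P2: v1 -> pp2 = 194
P3: v1 -> pp3 = 169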